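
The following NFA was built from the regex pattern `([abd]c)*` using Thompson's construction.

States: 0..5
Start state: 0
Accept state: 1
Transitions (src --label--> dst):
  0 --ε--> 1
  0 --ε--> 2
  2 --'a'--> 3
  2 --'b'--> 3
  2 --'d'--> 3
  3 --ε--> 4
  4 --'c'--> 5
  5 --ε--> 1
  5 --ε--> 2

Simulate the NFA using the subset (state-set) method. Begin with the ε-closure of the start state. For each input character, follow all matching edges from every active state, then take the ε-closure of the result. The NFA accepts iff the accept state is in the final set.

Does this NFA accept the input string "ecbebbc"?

initial (ε-close {0}): {0,1,2}
'e' @ 1: {}  — dead — no transitions
rest 'cbebbc' ignored (set empty)
end set {} — state 1 not in

Answer: REJECT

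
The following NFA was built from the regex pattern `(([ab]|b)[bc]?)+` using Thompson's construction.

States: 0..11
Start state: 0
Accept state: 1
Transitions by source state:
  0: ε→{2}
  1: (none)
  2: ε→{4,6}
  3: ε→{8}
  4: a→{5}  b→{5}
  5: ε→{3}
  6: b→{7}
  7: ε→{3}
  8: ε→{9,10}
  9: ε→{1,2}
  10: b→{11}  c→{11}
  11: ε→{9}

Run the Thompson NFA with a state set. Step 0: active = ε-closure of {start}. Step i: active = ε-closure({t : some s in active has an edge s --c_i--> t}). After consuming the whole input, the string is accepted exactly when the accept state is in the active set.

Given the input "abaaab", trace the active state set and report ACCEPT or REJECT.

Answer: ACCEPT

Trace:
initial (ε-close {0}): {0,2,4,6}
'a' @ 1: {1,2,3,4,5,6,8,9,10}  ✓accept
'b' @ 2: {1,2,3,4,5,6,7,8,9,10,11}  ✓accept
'a' @ 3: {1,2,3,4,5,6,8,9,10}  ✓accept
'a' @ 4: {1,2,3,4,5,6,8,9,10}  ✓accept
'a' @ 5: {1,2,3,4,5,6,8,9,10}  ✓accept
'b' @ 6: {1,2,3,4,5,6,7,8,9,10,11}  ✓accept
end set {1,2,3,4,5,6,7,8,9,10,11} — state 1 in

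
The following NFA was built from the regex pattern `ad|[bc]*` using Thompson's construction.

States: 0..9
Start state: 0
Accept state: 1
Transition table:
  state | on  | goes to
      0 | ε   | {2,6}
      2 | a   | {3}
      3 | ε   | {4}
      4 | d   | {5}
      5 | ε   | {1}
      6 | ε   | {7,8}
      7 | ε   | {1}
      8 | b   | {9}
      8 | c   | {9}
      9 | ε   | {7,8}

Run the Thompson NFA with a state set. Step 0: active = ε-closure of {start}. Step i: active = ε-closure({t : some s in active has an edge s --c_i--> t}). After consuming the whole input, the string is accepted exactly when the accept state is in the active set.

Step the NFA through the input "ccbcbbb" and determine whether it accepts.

initial (ε-close {0}): {0,1,2,6,7,8}
'c' @ 1: {1,7,8,9}  (accept∈set)
'c' @ 2: {1,7,8,9}  (accept∈set)
'b' @ 3: {1,7,8,9}  (accept∈set)
'c' @ 4: {1,7,8,9}  (accept∈set)
'b' @ 5: {1,7,8,9}  (accept∈set)
'b' @ 6: {1,7,8,9}  (accept∈set)
'b' @ 7: {1,7,8,9}  (accept∈set)
end set {1,7,8,9} — state 1 in

Answer: ACCEPT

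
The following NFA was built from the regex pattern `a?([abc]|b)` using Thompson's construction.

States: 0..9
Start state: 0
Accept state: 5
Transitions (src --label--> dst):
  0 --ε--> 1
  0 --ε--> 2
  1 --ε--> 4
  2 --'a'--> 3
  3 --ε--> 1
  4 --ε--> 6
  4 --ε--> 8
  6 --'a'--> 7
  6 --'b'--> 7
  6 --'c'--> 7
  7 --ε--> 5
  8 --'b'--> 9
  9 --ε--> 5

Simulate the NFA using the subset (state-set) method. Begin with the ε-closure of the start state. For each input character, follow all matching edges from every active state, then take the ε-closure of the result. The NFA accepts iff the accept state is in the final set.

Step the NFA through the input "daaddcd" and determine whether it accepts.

Answer: REJECT

Trace:
S₀ = ε-closure({0}) = {0,1,2,4,6,8}
'd' @ 1: {}  — dead — no transitions
rest 'aaddcd' ignored (set empty)
end set {} — state 5 not in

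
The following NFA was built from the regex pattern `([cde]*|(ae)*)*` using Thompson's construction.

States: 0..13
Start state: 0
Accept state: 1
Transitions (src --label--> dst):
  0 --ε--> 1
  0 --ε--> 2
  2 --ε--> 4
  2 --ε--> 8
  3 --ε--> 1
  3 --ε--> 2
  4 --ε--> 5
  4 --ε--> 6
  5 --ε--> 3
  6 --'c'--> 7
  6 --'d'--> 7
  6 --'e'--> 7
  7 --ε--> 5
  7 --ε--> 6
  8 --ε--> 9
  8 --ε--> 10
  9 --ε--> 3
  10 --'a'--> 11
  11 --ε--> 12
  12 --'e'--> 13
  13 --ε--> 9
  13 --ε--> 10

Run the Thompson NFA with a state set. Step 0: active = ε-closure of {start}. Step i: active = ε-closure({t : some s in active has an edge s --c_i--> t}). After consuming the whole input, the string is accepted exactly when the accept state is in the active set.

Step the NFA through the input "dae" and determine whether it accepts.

S₀ = ε-closure({0}) = {0,1,2,3,4,5,6,8,9,10}
'd' @ 1: {1,2,3,4,5,6,7,8,9,10}  (accept∈set)
'a' @ 2: {11,12}
'e' @ 3: {1,2,3,4,5,6,8,9,10,13}  (accept∈set)
end set {1,2,3,4,5,6,8,9,10,13} — state 1 in

Answer: ACCEPT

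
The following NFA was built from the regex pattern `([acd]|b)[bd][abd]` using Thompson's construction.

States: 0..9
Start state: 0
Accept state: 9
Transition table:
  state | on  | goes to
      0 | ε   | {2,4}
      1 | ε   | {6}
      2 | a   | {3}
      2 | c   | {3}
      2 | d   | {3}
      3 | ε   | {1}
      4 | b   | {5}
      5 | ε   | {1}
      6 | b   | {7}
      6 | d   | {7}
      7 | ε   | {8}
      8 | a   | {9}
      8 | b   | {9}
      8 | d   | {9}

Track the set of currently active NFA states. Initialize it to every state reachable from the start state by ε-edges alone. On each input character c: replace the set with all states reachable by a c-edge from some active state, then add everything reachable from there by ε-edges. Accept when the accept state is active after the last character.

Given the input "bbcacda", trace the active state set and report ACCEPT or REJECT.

S₀ = ε-closure({0}) = {0,2,4}
'b' @ 1: {1,5,6}
'b' @ 2: {7,8}
'c' @ 3: {}  — state set empty
rest 'acda' ignored (set empty)
after full input: {}  (accept=9 not in)

Answer: REJECT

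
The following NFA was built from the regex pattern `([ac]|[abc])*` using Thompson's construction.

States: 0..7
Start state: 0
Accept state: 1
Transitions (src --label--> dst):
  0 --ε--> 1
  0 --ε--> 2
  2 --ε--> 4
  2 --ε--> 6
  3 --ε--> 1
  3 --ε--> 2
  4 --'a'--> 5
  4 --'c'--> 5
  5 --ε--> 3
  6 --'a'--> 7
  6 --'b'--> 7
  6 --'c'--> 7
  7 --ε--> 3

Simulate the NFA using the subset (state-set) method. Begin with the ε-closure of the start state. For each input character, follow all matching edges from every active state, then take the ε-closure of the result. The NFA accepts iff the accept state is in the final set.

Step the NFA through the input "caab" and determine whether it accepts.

initial (ε-close {0}): {0,1,2,4,6}
'c' @ 1: {1,2,3,4,5,6,7}  (accept∈set)
'a' @ 2: {1,2,3,4,5,6,7}  (accept∈set)
'a' @ 3: {1,2,3,4,5,6,7}  (accept∈set)
'b' @ 4: {1,2,3,4,6,7}  (accept∈set)
final: {1,2,3,4,6,7}; accept 1 in set

Answer: ACCEPT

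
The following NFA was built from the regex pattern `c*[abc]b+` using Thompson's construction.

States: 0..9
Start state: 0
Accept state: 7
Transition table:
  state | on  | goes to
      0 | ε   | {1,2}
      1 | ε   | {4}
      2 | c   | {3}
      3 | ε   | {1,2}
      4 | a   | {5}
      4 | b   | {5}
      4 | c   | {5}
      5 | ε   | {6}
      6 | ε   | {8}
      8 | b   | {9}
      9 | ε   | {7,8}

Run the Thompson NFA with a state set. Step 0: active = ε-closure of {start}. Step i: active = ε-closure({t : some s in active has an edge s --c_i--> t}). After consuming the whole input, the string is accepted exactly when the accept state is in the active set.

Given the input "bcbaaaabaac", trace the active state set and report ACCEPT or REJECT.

S₀ = ε-closure({0}) = {0,1,2,4}
'b' @ 1: {5,6,8}
'c' @ 2: {}  — state set empty
rest 'baaaabaac' ignored (set empty)
after full input: {}  (accept=7 not in)

Answer: REJECT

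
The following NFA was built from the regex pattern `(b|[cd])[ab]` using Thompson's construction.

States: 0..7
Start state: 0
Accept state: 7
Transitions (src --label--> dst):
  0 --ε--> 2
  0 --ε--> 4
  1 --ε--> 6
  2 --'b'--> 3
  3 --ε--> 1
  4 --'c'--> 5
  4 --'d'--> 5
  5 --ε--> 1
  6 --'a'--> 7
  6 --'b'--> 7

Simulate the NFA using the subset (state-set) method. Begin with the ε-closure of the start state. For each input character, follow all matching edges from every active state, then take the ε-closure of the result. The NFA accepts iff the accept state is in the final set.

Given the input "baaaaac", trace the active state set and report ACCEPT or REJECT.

S₀ = ε-closure({0}) = {0,2,4}
'b' @ 1: {1,3,6}
'a' @ 2: {7}  (accept∈set)
'a' @ 3: {}  — dead — no transitions
rest 'aaac' ignored (set empty)
end set {} — state 7 not in

Answer: REJECT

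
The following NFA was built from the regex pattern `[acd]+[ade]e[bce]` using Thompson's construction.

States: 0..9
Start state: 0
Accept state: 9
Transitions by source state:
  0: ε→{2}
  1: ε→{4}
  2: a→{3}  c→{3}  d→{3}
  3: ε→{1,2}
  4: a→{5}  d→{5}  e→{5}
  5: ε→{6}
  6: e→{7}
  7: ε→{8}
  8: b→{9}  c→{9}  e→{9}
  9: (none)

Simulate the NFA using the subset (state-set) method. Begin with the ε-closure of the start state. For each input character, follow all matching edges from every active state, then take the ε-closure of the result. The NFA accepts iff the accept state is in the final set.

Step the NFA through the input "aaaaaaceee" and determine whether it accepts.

start: ε-closure({0}) = {0,2}
'a' @ 1: {1,2,3,4}
'a' @ 2: {1,2,3,4,5,6}
'a' @ 3: {1,2,3,4,5,6}
'a' @ 4: {1,2,3,4,5,6}
'a' @ 5: {1,2,3,4,5,6}
'a' @ 6: {1,2,3,4,5,6}
'c' @ 7: {1,2,3,4}
'e' @ 8: {5,6}
'e' @ 9: {7,8}
'e' @ 10: {9}  (accept∈set)
after full input: {9}  (accept=9 in)

Answer: ACCEPT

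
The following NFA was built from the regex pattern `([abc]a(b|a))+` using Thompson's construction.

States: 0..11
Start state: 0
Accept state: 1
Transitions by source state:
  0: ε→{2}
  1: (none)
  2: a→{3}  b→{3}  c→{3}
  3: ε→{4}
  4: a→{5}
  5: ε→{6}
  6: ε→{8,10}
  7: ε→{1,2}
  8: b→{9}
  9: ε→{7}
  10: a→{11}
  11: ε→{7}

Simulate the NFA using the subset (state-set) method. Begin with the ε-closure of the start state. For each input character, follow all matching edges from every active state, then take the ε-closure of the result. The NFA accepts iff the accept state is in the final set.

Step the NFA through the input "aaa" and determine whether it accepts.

Answer: ACCEPT

Trace:
start: ε-closure({0}) = {0,2}
'a' @ 1: {3,4}
'a' @ 2: {5,6,8,10}
'a' @ 3: {1,2,7,11}  ✓accept
end set {1,2,7,11} — state 1 in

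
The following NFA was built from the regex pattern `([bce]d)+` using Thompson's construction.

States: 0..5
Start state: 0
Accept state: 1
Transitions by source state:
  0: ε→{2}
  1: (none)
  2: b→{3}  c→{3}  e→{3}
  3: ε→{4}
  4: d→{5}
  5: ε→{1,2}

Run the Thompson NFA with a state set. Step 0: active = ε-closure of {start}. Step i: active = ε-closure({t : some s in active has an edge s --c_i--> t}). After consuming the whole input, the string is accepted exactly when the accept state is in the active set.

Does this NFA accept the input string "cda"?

S₀ = ε-closure({0}) = {0,2}
'c' @ 1: {3,4}
'd' @ 2: {1,2,5}  ✓accept
'a' @ 3: {}  — no active states
after full input: {}  (accept=1 not in)

Answer: REJECT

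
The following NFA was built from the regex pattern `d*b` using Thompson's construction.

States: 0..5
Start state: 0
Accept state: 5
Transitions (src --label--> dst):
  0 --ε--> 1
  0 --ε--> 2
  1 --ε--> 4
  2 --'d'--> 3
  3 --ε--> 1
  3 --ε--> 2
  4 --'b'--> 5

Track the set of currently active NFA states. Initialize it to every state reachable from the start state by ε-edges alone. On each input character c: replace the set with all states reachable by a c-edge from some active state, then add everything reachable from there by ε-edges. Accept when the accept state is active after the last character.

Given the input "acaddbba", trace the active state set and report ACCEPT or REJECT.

Answer: REJECT

Trace:
S₀ = ε-closure({0}) = {0,1,2,4}
'a' @ 1: {}  — no active states
rest 'caddbba' ignored (set empty)
final: {}; accept 5 not in set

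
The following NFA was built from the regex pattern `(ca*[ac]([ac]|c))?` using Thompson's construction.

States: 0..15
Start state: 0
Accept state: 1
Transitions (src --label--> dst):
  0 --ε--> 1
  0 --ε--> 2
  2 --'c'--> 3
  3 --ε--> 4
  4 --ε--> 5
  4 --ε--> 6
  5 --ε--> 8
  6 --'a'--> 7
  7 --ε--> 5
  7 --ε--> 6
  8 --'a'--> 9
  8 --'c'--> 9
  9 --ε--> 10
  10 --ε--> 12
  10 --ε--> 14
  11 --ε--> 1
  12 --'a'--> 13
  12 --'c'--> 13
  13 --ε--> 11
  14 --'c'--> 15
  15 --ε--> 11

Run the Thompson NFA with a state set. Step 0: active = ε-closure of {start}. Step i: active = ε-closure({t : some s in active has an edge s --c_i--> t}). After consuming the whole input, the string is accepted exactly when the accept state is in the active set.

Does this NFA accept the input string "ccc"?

Answer: ACCEPT

Trace:
initial (ε-close {0}): {0,1,2}
'c' @ 1: {3,4,5,6,8}
'c' @ 2: {9,10,12,14}
'c' @ 3: {1,11,13,15}  (accept∈set)
end set {1,11,13,15} — state 1 in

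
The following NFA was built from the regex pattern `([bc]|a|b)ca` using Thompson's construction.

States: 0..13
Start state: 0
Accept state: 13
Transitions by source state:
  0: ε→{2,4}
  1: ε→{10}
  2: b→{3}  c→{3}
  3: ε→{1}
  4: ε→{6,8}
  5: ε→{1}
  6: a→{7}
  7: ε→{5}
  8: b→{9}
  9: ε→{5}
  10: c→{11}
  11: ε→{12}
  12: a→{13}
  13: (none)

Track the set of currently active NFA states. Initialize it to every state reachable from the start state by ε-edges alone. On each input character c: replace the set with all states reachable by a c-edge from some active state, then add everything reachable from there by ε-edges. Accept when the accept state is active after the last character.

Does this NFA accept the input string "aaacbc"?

Answer: REJECT

Trace:
start: ε-closure({0}) = {0,2,4,6,8}
'a' @ 1: {1,5,7,10}
'a' @ 2: {}  — no active states
rest 'acbc' ignored (set empty)
after full input: {}  (accept=13 not in)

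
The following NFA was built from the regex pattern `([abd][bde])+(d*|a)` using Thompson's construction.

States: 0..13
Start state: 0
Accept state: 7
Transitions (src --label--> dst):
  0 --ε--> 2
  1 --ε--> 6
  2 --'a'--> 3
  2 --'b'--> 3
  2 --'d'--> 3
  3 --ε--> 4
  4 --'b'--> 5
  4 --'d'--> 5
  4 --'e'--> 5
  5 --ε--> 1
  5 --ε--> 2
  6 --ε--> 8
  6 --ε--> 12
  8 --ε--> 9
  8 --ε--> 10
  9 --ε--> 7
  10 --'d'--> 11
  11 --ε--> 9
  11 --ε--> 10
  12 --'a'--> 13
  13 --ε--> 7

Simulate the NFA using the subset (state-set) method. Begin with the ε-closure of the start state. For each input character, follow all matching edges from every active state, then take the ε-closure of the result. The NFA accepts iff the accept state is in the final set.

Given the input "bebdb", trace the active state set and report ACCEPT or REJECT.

Answer: REJECT

Derivation:
initial (ε-close {0}): {0,2}
'b' @ 1: {3,4}
'e' @ 2: {1,2,5,6,7,8,9,10,12}  ✓accept
'b' @ 3: {3,4}
'd' @ 4: {1,2,5,6,7,8,9,10,12}  ✓accept
'b' @ 5: {3,4}
after full input: {3,4}  (accept=7 not in)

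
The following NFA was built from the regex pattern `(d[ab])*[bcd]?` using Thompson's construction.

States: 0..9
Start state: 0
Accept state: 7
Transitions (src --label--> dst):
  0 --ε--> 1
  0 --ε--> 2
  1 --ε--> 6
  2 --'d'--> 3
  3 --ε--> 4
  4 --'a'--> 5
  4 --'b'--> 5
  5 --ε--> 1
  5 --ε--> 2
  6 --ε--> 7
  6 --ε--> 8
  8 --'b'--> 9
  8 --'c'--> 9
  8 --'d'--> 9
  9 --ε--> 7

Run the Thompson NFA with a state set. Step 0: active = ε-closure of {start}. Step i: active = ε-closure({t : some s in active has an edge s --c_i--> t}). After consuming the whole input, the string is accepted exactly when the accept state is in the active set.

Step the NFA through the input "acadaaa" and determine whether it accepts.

S₀ = ε-closure({0}) = {0,1,2,6,7,8}
'a' @ 1: {}  — state set empty
rest 'cadaaa' ignored (set empty)
end set {} — state 7 not in

Answer: REJECT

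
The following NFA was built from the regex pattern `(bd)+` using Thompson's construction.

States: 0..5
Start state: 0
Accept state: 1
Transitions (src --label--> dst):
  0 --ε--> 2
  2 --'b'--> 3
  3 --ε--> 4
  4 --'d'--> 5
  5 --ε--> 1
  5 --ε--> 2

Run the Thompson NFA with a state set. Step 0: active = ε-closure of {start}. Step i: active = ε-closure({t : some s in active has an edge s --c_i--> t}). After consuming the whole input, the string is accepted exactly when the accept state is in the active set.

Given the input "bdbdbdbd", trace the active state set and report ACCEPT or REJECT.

Answer: ACCEPT

Trace:
S₀ = ε-closure({0}) = {0,2}
'b' @ 1: {3,4}
'd' @ 2: {1,2,5}  (accept∈set)
'b' @ 3: {3,4}
'd' @ 4: {1,2,5}  (accept∈set)
'b' @ 5: {3,4}
'd' @ 6: {1,2,5}  (accept∈set)
'b' @ 7: {3,4}
'd' @ 8: {1,2,5}  (accept∈set)
final: {1,2,5}; accept 1 in set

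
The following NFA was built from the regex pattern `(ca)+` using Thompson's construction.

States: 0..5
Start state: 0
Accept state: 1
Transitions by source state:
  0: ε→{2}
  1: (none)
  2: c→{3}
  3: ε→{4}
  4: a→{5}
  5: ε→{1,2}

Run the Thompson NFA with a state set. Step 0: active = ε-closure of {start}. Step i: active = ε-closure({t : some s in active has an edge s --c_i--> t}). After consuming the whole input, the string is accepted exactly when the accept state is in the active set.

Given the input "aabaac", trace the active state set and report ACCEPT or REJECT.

Answer: REJECT

Derivation:
start: ε-closure({0}) = {0,2}
'a' @ 1: {}  — no active states
rest 'abaac' ignored (set empty)
after full input: {}  (accept=1 not in)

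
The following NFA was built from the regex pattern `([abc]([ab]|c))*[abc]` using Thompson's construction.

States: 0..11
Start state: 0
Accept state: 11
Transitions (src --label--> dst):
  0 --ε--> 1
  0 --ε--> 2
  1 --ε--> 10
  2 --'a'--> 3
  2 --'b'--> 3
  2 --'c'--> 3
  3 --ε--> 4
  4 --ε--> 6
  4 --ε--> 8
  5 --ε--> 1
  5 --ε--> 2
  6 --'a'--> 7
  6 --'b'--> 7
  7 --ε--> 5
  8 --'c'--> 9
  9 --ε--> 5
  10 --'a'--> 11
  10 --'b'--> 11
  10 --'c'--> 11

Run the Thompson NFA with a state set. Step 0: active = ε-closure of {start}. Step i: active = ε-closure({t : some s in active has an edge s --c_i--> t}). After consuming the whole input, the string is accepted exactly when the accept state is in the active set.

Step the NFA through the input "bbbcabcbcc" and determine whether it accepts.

Answer: REJECT

Trace:
initial (ε-close {0}): {0,1,2,10}
'b' @ 1: {3,4,6,8,11}  (accept∈set)
'b' @ 2: {1,2,5,7,10}
'b' @ 3: {3,4,6,8,11}  (accept∈set)
'c' @ 4: {1,2,5,9,10}
'a' @ 5: {3,4,6,8,11}  (accept∈set)
'b' @ 6: {1,2,5,7,10}
'c' @ 7: {3,4,6,8,11}  (accept∈set)
'b' @ 8: {1,2,5,7,10}
'c' @ 9: {3,4,6,8,11}  (accept∈set)
'c' @ 10: {1,2,5,9,10}
end set {1,2,5,9,10} — state 11 not in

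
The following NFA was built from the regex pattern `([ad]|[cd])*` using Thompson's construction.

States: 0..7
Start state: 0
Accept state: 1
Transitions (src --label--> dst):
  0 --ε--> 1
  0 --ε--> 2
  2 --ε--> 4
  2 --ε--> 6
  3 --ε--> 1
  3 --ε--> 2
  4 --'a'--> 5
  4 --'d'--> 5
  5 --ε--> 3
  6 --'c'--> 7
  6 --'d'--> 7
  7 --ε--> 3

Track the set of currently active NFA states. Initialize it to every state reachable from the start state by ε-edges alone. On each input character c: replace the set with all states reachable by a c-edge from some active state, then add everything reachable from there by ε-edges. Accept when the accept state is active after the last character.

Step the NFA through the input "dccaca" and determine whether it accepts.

Answer: ACCEPT

Derivation:
S₀ = ε-closure({0}) = {0,1,2,4,6}
'd' @ 1: {1,2,3,4,5,6,7}  [accepting]
'c' @ 2: {1,2,3,4,6,7}  [accepting]
'c' @ 3: {1,2,3,4,6,7}  [accepting]
'a' @ 4: {1,2,3,4,5,6}  [accepting]
'c' @ 5: {1,2,3,4,6,7}  [accepting]
'a' @ 6: {1,2,3,4,5,6}  [accepting]
final: {1,2,3,4,5,6}; accept 1 in set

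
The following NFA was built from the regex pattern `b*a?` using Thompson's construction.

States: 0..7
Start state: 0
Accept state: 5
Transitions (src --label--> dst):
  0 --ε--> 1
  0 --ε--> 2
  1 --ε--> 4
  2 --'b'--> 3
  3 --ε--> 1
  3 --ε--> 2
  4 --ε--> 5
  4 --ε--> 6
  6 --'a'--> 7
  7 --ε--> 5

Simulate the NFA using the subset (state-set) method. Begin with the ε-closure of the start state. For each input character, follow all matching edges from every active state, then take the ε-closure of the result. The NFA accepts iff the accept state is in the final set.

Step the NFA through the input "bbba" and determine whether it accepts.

Answer: ACCEPT

Steps:
S₀ = ε-closure({0}) = {0,1,2,4,5,6}
'b' @ 1: {1,2,3,4,5,6}  ✓accept
'b' @ 2: {1,2,3,4,5,6}  ✓accept
'b' @ 3: {1,2,3,4,5,6}  ✓accept
'a' @ 4: {5,7}  ✓accept
final: {5,7}; accept 5 in set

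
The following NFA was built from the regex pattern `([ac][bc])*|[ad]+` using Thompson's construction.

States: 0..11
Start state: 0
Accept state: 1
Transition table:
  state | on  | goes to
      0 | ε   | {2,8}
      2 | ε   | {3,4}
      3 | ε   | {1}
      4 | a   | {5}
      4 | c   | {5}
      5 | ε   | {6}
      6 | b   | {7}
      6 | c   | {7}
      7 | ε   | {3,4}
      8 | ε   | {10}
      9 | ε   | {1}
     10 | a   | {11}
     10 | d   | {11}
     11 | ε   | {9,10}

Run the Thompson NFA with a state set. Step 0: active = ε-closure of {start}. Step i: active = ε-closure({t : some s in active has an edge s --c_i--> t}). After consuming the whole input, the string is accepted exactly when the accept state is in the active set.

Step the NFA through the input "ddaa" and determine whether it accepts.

S₀ = ε-closure({0}) = {0,1,2,3,4,8,10}
'd' @ 1: {1,9,10,11}  (accept∈set)
'd' @ 2: {1,9,10,11}  (accept∈set)
'a' @ 3: {1,9,10,11}  (accept∈set)
'a' @ 4: {1,9,10,11}  (accept∈set)
final: {1,9,10,11}; accept 1 in set

Answer: ACCEPT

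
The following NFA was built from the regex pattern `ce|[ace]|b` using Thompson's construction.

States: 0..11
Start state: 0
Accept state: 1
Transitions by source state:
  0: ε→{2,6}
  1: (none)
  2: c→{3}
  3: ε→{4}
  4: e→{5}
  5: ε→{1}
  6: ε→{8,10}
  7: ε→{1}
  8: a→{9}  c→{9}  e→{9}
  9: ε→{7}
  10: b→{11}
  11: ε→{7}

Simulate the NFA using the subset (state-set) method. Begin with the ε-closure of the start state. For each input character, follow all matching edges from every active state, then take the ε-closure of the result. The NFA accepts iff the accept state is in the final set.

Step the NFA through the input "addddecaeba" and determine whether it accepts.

Answer: REJECT

Derivation:
start: ε-closure({0}) = {0,2,6,8,10}
'a' @ 1: {1,7,9}  [accepting]
'd' @ 2: {}  — dead — no transitions
rest 'dddecaeba' ignored (set empty)
final: {}; accept 1 not in set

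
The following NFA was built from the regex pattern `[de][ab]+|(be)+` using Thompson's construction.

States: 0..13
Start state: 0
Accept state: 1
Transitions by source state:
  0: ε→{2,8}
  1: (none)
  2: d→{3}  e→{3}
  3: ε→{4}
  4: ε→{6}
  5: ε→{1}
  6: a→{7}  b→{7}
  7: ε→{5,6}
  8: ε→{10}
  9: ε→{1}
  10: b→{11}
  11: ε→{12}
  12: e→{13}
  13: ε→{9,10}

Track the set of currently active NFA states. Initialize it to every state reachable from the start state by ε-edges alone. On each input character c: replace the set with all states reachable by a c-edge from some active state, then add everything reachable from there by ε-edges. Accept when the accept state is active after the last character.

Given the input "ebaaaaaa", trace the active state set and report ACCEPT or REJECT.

Answer: ACCEPT

Derivation:
S₀ = ε-closure({0}) = {0,2,8,10}
'e' @ 1: {3,4,6}
'b' @ 2: {1,5,6,7}  (accept∈set)
'a' @ 3: {1,5,6,7}  (accept∈set)
'a' @ 4: {1,5,6,7}  (accept∈set)
'a' @ 5: {1,5,6,7}  (accept∈set)
'a' @ 6: {1,5,6,7}  (accept∈set)
'a' @ 7: {1,5,6,7}  (accept∈set)
'a' @ 8: {1,5,6,7}  (accept∈set)
final: {1,5,6,7}; accept 1 in set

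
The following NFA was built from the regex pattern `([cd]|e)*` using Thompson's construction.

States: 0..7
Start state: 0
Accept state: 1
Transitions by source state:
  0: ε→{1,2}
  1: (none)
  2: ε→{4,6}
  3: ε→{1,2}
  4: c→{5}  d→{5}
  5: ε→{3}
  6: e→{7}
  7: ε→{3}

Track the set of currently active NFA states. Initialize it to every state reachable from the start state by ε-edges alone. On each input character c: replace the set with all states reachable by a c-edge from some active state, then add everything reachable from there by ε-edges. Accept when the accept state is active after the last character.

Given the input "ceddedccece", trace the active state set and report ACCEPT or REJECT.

start: ε-closure({0}) = {0,1,2,4,6}
'c' @ 1: {1,2,3,4,5,6}  [accepting]
'e' @ 2: {1,2,3,4,6,7}  [accepting]
'd' @ 3: {1,2,3,4,5,6}  [accepting]
'd' @ 4: {1,2,3,4,5,6}  [accepting]
'e' @ 5: {1,2,3,4,6,7}  [accepting]
'd' @ 6: {1,2,3,4,5,6}  [accepting]
'c' @ 7: {1,2,3,4,5,6}  [accepting]
'c' @ 8: {1,2,3,4,5,6}  [accepting]
'e' @ 9: {1,2,3,4,6,7}  [accepting]
'c' @ 10: {1,2,3,4,5,6}  [accepting]
'e' @ 11: {1,2,3,4,6,7}  [accepting]
after full input: {1,2,3,4,6,7}  (accept=1 in)

Answer: ACCEPT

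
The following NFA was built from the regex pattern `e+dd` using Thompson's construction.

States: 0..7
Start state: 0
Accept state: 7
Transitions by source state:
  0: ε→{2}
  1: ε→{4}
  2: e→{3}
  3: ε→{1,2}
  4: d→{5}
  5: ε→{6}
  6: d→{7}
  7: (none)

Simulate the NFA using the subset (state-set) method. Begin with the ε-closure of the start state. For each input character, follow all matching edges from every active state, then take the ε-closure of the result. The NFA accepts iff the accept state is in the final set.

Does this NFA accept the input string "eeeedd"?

S₀ = ε-closure({0}) = {0,2}
'e' @ 1: {1,2,3,4}
'e' @ 2: {1,2,3,4}
'e' @ 3: {1,2,3,4}
'e' @ 4: {1,2,3,4}
'd' @ 5: {5,6}
'd' @ 6: {7}  [accepting]
end set {7} — state 7 in

Answer: ACCEPT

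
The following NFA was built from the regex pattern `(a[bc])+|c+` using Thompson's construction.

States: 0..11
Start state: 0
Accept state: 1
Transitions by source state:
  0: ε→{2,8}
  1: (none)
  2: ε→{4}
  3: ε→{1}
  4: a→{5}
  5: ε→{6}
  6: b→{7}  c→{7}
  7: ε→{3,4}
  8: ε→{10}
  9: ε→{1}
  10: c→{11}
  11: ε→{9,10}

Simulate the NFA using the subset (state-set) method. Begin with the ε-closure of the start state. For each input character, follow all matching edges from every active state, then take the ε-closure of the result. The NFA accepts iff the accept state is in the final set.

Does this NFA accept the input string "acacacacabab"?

Answer: ACCEPT

Trace:
initial (ε-close {0}): {0,2,4,8,10}
'a' @ 1: {5,6}
'c' @ 2: {1,3,4,7}  [accepting]
'a' @ 3: {5,6}
'c' @ 4: {1,3,4,7}  [accepting]
'a' @ 5: {5,6}
'c' @ 6: {1,3,4,7}  [accepting]
'a' @ 7: {5,6}
'c' @ 8: {1,3,4,7}  [accepting]
'a' @ 9: {5,6}
'b' @ 10: {1,3,4,7}  [accepting]
'a' @ 11: {5,6}
'b' @ 12: {1,3,4,7}  [accepting]
final: {1,3,4,7}; accept 1 in set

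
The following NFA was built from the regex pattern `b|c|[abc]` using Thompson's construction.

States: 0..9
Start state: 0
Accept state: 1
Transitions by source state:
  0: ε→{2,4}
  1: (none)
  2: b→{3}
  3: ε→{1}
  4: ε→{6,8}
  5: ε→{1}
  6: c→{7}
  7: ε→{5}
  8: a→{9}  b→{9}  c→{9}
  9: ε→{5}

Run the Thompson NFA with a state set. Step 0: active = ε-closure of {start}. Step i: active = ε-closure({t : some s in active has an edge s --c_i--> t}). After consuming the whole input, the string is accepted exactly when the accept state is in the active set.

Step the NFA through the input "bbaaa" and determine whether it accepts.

Answer: REJECT

Trace:
S₀ = ε-closure({0}) = {0,2,4,6,8}
'b' @ 1: {1,3,5,9}  ✓accept
'b' @ 2: {}  — no active states
rest 'aaa' ignored (set empty)
end set {} — state 1 not in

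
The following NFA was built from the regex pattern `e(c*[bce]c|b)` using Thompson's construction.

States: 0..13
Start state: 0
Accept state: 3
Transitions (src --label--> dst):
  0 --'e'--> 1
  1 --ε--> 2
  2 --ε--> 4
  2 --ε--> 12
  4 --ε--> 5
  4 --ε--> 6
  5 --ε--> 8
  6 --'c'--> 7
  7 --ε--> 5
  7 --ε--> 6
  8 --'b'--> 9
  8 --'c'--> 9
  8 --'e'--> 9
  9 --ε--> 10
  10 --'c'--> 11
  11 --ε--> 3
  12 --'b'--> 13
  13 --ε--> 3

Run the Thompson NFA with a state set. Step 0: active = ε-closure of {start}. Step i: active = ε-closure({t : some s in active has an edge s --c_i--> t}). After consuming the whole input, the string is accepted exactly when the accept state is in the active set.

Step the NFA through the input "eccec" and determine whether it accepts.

Answer: ACCEPT

Trace:
start: ε-closure({0}) = {0}
'e' @ 1: {1,2,4,5,6,8,12}
'c' @ 2: {5,6,7,8,9,10}
'c' @ 3: {3,5,6,7,8,9,10,11}  [accepting]
'e' @ 4: {9,10}
'c' @ 5: {3,11}  [accepting]
end set {3,11} — state 3 in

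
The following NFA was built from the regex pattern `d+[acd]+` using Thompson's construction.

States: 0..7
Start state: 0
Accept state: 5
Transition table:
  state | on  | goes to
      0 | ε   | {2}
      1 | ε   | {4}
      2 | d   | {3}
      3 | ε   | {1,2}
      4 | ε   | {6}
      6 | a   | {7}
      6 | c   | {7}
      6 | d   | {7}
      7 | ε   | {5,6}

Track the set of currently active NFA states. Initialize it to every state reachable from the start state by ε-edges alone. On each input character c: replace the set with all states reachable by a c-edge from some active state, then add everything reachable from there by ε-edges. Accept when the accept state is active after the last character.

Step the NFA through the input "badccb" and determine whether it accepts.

S₀ = ε-closure({0}) = {0,2}
'b' @ 1: {}  — state set empty
rest 'adccb' ignored (set empty)
final: {}; accept 5 not in set

Answer: REJECT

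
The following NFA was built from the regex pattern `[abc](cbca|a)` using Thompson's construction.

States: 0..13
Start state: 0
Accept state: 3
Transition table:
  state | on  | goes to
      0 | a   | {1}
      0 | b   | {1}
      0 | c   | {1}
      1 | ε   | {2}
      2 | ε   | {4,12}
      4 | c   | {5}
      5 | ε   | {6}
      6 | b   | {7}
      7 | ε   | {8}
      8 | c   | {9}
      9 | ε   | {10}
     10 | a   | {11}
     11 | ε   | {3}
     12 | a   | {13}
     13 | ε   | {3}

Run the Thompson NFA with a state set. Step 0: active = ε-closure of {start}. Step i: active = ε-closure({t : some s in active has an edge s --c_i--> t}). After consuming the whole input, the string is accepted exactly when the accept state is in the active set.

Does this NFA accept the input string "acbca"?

Answer: ACCEPT

Derivation:
initial (ε-close {0}): {0}
'a' @ 1: {1,2,4,12}
'c' @ 2: {5,6}
'b' @ 3: {7,8}
'c' @ 4: {9,10}
'a' @ 5: {3,11}  [accepting]
end set {3,11} — state 3 in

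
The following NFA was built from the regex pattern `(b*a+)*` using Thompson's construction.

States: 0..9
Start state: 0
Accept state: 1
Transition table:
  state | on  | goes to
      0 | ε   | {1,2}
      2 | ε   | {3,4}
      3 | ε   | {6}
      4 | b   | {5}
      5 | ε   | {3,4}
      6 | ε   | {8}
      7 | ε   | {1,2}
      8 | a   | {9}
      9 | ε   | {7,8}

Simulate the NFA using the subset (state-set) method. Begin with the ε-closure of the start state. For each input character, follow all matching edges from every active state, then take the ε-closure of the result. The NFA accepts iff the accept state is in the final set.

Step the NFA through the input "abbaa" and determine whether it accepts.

Answer: ACCEPT

Derivation:
initial (ε-close {0}): {0,1,2,3,4,6,8}
'a' @ 1: {1,2,3,4,6,7,8,9}  [accepting]
'b' @ 2: {3,4,5,6,8}
'b' @ 3: {3,4,5,6,8}
'a' @ 4: {1,2,3,4,6,7,8,9}  [accepting]
'a' @ 5: {1,2,3,4,6,7,8,9}  [accepting]
end set {1,2,3,4,6,7,8,9} — state 1 in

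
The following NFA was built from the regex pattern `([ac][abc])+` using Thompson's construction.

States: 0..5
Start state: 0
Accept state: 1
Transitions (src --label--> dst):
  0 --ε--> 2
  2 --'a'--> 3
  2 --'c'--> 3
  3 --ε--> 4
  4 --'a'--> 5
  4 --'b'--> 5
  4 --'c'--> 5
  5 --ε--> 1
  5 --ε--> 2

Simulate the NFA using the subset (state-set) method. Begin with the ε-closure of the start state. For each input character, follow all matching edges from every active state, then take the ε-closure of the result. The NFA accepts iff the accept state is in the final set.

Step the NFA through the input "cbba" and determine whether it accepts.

initial (ε-close {0}): {0,2}
'c' @ 1: {3,4}
'b' @ 2: {1,2,5}  (accept∈set)
'b' @ 3: {}  — no active states
rest 'a' ignored (set empty)
end set {} — state 1 not in

Answer: REJECT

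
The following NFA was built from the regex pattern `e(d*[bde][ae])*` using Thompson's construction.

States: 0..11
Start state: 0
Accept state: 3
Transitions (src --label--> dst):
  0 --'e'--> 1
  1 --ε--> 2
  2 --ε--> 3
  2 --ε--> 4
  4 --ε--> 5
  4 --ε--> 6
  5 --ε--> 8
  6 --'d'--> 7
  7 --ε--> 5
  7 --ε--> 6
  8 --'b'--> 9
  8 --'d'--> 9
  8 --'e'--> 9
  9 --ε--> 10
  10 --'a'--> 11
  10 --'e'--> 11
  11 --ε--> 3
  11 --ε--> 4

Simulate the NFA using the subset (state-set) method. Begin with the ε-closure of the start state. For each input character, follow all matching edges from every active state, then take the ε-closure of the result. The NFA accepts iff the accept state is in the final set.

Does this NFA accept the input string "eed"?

Answer: REJECT

Derivation:
start: ε-closure({0}) = {0}
'e' @ 1: {1,2,3,4,5,6,8}  (accept∈set)
'e' @ 2: {9,10}
'd' @ 3: {}  — state set empty
after full input: {}  (accept=3 not in)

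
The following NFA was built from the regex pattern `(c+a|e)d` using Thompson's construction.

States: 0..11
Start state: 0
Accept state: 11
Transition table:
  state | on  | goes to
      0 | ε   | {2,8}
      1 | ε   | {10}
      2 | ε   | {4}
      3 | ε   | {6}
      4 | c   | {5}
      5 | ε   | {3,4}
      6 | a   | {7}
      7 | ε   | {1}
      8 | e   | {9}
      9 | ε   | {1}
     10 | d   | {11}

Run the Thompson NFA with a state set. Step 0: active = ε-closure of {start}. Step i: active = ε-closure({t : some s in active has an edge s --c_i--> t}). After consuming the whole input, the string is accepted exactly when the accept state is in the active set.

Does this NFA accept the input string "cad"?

initial (ε-close {0}): {0,2,4,8}
'c' @ 1: {3,4,5,6}
'a' @ 2: {1,7,10}
'd' @ 3: {11}  ✓accept
after full input: {11}  (accept=11 in)

Answer: ACCEPT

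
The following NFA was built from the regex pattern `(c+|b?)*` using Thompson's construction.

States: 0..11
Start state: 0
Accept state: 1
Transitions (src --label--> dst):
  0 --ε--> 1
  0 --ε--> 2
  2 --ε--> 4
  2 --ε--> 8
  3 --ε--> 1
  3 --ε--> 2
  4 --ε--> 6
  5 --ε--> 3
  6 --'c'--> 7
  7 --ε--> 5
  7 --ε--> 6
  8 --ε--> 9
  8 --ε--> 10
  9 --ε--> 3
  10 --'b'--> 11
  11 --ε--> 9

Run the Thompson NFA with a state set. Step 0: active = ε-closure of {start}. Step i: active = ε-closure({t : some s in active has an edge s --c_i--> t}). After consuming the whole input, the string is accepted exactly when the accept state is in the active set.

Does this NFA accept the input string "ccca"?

S₀ = ε-closure({0}) = {0,1,2,3,4,6,8,9,10}
'c' @ 1: {1,2,3,4,5,6,7,8,9,10}  [accepting]
'c' @ 2: {1,2,3,4,5,6,7,8,9,10}  [accepting]
'c' @ 3: {1,2,3,4,5,6,7,8,9,10}  [accepting]
'a' @ 4: {}  — dead — no transitions
final: {}; accept 1 not in set

Answer: REJECT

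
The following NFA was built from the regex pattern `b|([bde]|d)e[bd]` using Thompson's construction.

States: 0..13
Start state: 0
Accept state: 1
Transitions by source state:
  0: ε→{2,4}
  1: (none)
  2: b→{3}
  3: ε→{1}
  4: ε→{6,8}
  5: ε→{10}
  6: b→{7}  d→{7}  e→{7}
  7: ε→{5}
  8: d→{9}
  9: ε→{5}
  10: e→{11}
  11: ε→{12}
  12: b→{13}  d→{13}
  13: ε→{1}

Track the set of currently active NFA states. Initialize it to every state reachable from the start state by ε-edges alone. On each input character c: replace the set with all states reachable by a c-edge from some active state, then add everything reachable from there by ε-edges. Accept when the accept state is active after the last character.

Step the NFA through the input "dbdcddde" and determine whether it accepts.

Answer: REJECT

Trace:
initial (ε-close {0}): {0,2,4,6,8}
'd' @ 1: {5,7,9,10}
'b' @ 2: {}  — state set empty
rest 'dcddde' ignored (set empty)
after full input: {}  (accept=1 not in)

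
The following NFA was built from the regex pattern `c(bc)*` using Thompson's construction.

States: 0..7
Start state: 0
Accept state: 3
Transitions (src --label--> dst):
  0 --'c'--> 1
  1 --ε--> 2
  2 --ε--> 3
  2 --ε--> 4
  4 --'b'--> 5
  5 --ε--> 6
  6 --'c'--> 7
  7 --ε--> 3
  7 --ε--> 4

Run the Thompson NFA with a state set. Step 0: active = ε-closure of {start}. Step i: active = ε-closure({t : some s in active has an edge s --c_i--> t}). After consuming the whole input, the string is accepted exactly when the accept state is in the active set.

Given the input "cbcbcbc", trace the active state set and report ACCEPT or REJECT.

initial (ε-close {0}): {0}
'c' @ 1: {1,2,3,4}  ✓accept
'b' @ 2: {5,6}
'c' @ 3: {3,4,7}  ✓accept
'b' @ 4: {5,6}
'c' @ 5: {3,4,7}  ✓accept
'b' @ 6: {5,6}
'c' @ 7: {3,4,7}  ✓accept
final: {3,4,7}; accept 3 in set

Answer: ACCEPT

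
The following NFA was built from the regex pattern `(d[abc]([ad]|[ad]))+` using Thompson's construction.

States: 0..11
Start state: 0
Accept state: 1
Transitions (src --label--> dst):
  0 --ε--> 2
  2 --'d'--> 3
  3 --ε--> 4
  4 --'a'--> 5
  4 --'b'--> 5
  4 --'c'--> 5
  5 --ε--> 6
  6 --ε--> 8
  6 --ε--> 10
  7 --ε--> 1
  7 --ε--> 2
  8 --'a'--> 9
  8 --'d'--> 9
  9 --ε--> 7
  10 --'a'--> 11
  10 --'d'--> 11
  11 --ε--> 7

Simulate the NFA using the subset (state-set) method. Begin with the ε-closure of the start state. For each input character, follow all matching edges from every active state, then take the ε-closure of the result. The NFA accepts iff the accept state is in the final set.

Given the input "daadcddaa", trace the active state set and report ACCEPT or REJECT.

Answer: ACCEPT

Derivation:
S₀ = ε-closure({0}) = {0,2}
'd' @ 1: {3,4}
'a' @ 2: {5,6,8,10}
'a' @ 3: {1,2,7,9,11}  ✓accept
'd' @ 4: {3,4}
'c' @ 5: {5,6,8,10}
'd' @ 6: {1,2,7,9,11}  ✓accept
'd' @ 7: {3,4}
'a' @ 8: {5,6,8,10}
'a' @ 9: {1,2,7,9,11}  ✓accept
final: {1,2,7,9,11}; accept 1 in set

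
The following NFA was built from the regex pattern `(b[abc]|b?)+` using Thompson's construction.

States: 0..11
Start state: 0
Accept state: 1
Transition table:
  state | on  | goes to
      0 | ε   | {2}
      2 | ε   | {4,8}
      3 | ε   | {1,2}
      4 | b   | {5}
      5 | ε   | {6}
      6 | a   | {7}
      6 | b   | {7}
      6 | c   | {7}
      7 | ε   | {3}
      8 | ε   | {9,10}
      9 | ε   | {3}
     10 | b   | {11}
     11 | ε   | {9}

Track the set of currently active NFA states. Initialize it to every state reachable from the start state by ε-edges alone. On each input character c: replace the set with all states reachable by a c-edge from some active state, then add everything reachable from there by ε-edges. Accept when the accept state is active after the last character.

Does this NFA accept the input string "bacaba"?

Answer: REJECT

Trace:
initial (ε-close {0}): {0,1,2,3,4,8,9,10}
'b' @ 1: {1,2,3,4,5,6,8,9,10,11}  [accepting]
'a' @ 2: {1,2,3,4,7,8,9,10}  [accepting]
'c' @ 3: {}  — no active states
rest 'aba' ignored (set empty)
end set {} — state 1 not in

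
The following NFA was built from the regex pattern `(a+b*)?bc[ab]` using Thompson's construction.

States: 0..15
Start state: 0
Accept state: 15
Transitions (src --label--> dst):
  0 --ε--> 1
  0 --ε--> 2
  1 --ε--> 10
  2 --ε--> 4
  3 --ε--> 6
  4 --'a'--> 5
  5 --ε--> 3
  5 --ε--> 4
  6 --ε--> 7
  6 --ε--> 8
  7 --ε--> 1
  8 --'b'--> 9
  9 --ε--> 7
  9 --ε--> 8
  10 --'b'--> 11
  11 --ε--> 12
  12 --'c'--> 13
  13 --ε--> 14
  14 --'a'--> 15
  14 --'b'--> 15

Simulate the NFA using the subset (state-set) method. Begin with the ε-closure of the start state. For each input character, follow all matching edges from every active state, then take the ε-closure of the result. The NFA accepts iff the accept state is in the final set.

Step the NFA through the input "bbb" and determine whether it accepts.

Answer: REJECT

Steps:
initial (ε-close {0}): {0,1,2,4,10}
'b' @ 1: {11,12}
'b' @ 2: {}  — no active states
rest 'b' ignored (set empty)
end set {} — state 15 not in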